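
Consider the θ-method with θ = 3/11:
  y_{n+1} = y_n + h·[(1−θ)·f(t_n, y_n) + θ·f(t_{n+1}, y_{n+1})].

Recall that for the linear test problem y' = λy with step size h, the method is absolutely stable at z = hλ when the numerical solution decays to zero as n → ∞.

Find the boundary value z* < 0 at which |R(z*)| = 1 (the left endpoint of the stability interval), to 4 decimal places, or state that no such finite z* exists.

z* = -4.4000.

Set f=λy, z=hλ:
  y_{n+1} = y_n + z·[8/11·y_n + 3/11·y_{n+1}] ⇒ (1 − 3/11z)y_{n+1} = (1 + 8/11z)y_n
  ⇒ R(z) = (1 + 8/11z)/(1 − 3/11z).

Solve |R(x)|<1 on ℝ⁻.
x=-1.34: |R|=0.0186
R=−1: 1+8/11x = −1+3/11x ⇒ -5/11x=2 ⇒ x=2/(-5/11)=-4.4000
Confirm numerically:
  x=-4.305: |R|=0.98014 <1
  x=-3.094: |R|=0.67804 <1
  x=-2.299: |R|=0.41303 <1
  x=-4.874: |R|=1.09250 >1
  x=-4.659: |R|=1.05185 >1
  x=-4.499: |R|=1.02021 >1
So |R|<1 on (-4.4000, 0).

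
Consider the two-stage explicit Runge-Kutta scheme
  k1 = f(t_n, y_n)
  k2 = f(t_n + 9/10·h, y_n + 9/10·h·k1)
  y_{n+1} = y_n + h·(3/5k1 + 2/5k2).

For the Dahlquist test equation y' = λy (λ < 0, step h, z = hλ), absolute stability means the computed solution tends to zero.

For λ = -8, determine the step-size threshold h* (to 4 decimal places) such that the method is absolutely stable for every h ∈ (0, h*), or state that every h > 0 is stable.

On y'=λy, z=hλ:
  k1=λy_n ⇒ h·k1=z·y_n;  k2=λ(1+9/10z)y_n ⇒ h·k2=z(1+9/10z)y_n
  y_{n+1}/y_n = 1 + 3/5z + 2/5z(1+9/10z) = 1 + z + 9/25z²
  R(z) = 1 + z + 9/25z².

Need |R(x)|<1, x<0.
x=-0.56: |R|=0.5529
R=1: x+9/25x²=0 ⇒ x=−25/9=-2.7778; min R=1−1/(4·9/25)=0.3056>−1
Confirm numerically:
  x=-2.564: |R|=0.80267 <1
  x=-1.385: |R|=0.30556 <1
  x=-1.169: |R|=0.32296 <1
  x=-1.157: |R|=0.32491 <1
  x=-3.281: |R|=1.59439 >1
  x=-3.225: |R|=1.51923 >1
  x=-3.142: |R|=1.41198 >1
Interval (-2.7778, 0).

(-2.7778,0); λ=-8 ⇒ h* = (25/9)/8 = 0.3472.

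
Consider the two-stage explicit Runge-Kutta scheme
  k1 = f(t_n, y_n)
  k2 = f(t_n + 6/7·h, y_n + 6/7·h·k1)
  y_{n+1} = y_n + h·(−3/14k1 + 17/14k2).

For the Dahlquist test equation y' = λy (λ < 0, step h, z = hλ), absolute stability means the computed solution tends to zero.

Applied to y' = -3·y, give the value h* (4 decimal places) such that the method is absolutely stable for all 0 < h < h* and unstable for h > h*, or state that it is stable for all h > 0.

(-0.9608,0); λ=-3 ⇒ h* = (49/51)/3 = 0.3203.

Test eqn y'=λy, z=hλ:
  k1=λy_n ⇒ h·k1=z·y_n;  k2=λ(1+6/7z)y_n ⇒ h·k2=z(1+6/7z)y_n
  y_{n+1}/y_n = 1 − 3/14z + 17/14z(1+6/7z) = 1 + z + 51/49z²
  so R(z) = 1 + z + 51/49z².

Boundary: |R(x)|=1, x<0.
x=-1.45: |R|=1.7383
R=1: x+51/49x²=0 ⇒ x=−49/51=-0.9608; min R=1−1/(4·51/49)=0.7598>−1
Confirm numerically:
  x=-0.935: |R|=0.97491 <1
  x=-0.920: |R|=0.96095 <1
  x=-0.452: |R|=0.76064 <1
  x=-1.557: |R|=1.96620 >1
  x=-1.357: |R|=1.55961 >1
  x=-1.036: |R|=1.08110 >1
Interval (-0.9608, 0).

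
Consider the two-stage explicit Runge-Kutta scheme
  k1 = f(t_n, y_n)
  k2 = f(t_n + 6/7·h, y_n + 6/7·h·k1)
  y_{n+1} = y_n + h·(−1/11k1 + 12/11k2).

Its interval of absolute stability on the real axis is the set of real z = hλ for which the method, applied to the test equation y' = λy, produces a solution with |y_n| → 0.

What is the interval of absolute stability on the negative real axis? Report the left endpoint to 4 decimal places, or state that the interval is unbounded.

On y'=λy, z=hλ:
  k1=λy_n ⇒ h·k1=z·y_n;  k2=λ(1+6/7z)y_n ⇒ h·k2=z(1+6/7z)y_n
  y_{n+1}/y_n = 1 − 1/11z + 12/11z(1+6/7z) = 1 + z + 72/77z²
  ⇒ R(z) = 1 + z + 72/77z².

Boundary: |R(x)|=1, x<0.
x=-1.33: |R|=1.3240
R=1: x+72/77x²=0 ⇒ x=−77/72=-1.0694; min R=1−1/(4·72/77)=0.7326>−1
Confirm numerically:
  x=-0.794: |R|=0.79550 <1
  x=-0.565: |R|=0.73350 <1
  x=-0.553: |R|=0.73295 <1
  x=-1.471: |R|=1.55233 >1
  x=-1.122: |R|=1.05514 >1
So |R|<1 on (-1.0694, 0).

z∈(-1.0694,0).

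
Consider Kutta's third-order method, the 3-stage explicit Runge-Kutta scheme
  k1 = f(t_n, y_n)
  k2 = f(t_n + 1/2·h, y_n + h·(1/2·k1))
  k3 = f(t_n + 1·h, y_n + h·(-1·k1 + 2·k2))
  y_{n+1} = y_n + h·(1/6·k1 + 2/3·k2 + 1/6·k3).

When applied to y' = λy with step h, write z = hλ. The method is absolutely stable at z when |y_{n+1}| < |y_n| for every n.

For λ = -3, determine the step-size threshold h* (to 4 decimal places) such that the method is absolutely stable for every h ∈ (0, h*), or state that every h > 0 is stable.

(-2.5127,0); λ=-3 ⇒ h* = 0.8376.

Set f=λy, z=hλ:
  order 3, 3-stage ⇒ R(z)=1+z+z^2/2+z^3/6
  (e.g. R(-0.5)=0.60417, |R|=0.60417)

Need |R(x)|<1, x<0.
x=-0.5: |R|=0.6042
|R(-2.44)|=0.8843 |R(-1.56)|=0.0241 |R(-0.57)|=0.5616
Bisect:
  x_lo=-3.2345 |R|=2.6434  x_hi=-0.1457 |R|=0.8644
  mid=-1.69012 |R|=0.06650 →hi
  mid=-2.46231 |R|=0.91898 →hi
  mid=-2.84841 |R|=1.64342 →lo
  mid=-2.65536 |R|=1.25035 →lo
  mid=-2.55883 |R|=1.07740 →lo
  mid=-2.51057 |R|=0.99643 →hi
  mid=-2.53470 |R|=1.03647 →lo
  mid=-2.52264 |R|=1.01634 →lo
  mid=-2.51661 |R|=1.00636 →lo
  mid=-2.51359 |R|=1.00139 →lo
  ...
  [-2.51283,-2.51265] ⇒ x*=-2.5127
Interval (-2.5127, 0).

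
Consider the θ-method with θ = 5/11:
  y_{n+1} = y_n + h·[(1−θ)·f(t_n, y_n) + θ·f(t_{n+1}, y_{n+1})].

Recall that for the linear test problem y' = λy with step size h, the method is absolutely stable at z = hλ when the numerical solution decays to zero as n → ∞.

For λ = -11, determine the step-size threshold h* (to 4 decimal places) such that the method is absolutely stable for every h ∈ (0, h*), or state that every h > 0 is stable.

(-22.0000,0); λ=-11 ⇒ h* = (22)/11 = 2.0000.

On y'=λy, z=hλ:
  y_{n+1} = y_n + z·[6/11·y_n + 5/11·y_{n+1}] ⇒ (1 − 5/11z)y_{n+1} = (1 + 6/11z)y_n
  Hence R(z) = (1 + 6/11z)/(1 − 5/11z).

Boundary: |R(x)|=1, x<0.
x=-1.62: |R|=0.0670
R=−1: 1+6/11x = −1+5/11x ⇒ -1/11x=2 ⇒ x=2/(-1/11)=-22.0000
Confirm numerically:
  x=-19.568: |R|=0.97766 <1
  x=-18.895: |R|=0.97056 <1
  x=-12.340: |R|=0.86713 <1
  x=-22.581: |R|=1.00469 >1
  x=-22.527: |R|=1.00426 >1
  x=-22.520: |R|=1.00421 >1
So |R|<1 on (-22.0000, 0).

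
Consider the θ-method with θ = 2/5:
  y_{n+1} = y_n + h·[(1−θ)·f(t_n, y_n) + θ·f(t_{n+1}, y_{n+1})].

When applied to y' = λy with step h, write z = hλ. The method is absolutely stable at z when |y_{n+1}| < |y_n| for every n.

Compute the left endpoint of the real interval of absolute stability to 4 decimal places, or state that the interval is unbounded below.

z* = -10.0000.

With y'=λy (z=hλ):
  y_{n+1} = y_n + z·[3/5·y_n + 2/5·y_{n+1}] ⇒ (1 − 2/5z)y_{n+1} = (1 + 3/5z)y_n
  so R(z) = (1 + 3/5z)/(1 − 2/5z).

Need |R(x)|<1, x<0.
x=-0.44: |R|=0.6259
R=−1: 1+3/5x = −1+2/5x ⇒ -1/5x=2 ⇒ x=2/(-1/5)=-10.0000
Confirm numerically:
  x=-9.367: |R|=0.97333 <1
  x=-9.036: |R|=0.95822 <1
  x=-8.254: |R|=0.91882 <1
  x=-8.200: |R|=0.91589 <1
  x=-10.593: |R|=1.02265 >1
  x=-10.541: |R|=1.02074 >1
  x=-10.443: |R|=1.01711 >1
Stable set (-10.0000, 0).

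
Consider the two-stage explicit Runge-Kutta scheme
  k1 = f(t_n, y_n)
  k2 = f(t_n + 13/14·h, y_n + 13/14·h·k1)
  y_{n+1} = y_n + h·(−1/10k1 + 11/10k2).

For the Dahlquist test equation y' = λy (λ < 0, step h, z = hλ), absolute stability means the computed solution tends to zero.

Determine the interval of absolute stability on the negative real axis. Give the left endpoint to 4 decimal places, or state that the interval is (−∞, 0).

Set f=λy, z=hλ:
  k1=λy_n ⇒ h·k1=z·y_n;  k2=λ(1+13/14z)y_n ⇒ h·k2=z(1+13/14z)y_n
  y_{n+1}/y_n = 1 − 1/10z + 11/10z(1+13/14z) = 1 + z + 143/140z²
  R(z) = 1 + z + 143/140z².

Boundary: |R(x)|=1, x<0.
x=-0.62: |R|=0.7726
R=1: x+143/140x²=0 ⇒ x=−140/143=-0.9790; min R=1−1/(4·143/140)=0.7552>−1
Confirm numerically:
  x=-0.944: |R|=0.96623 <1
  x=-0.811: |R|=0.86082 <1
  x=-0.705: |R|=0.80268 <1
  x=-0.397: |R|=0.76399 <1
  x=-1.131: |R|=1.17557 >1
  x=-1.001: |R|=1.02247 >1
So |R|<1 on (-0.9790, 0).

(-0.9790, 0).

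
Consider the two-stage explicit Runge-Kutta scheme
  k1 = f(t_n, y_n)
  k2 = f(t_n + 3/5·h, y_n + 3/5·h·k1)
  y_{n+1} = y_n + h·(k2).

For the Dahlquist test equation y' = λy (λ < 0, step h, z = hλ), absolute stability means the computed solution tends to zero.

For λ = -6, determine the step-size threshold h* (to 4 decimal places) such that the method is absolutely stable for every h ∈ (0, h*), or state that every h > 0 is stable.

(-1.6667,0); λ=-6 ⇒ h* = (5/3)/6 = 0.2778.

Set f=λy, z=hλ:
  k1=λy_n ⇒ h·k1=z·y_n;  k2=λ(1+3/5z)y_n ⇒ h·k2=z(1+3/5z)y_n
  y_{n+1}/y_n = 1 + z(1+3/5z) = 1 + z + 3/5z²
  R(z) = 1 + z + 3/5z².

Find x<0 with |R(x)|<1.
x=-0.97: |R|=0.5945
R=1: x+3/5x²=0 ⇒ x=−5/3=-1.6667; min R=1−1/(4·3/5)=0.5833>−1
Confirm numerically:
  x=-1.481: |R|=0.83502 <1
  x=-1.268: |R|=0.69669 <1
  x=-1.163: |R|=0.64854 <1
  x=-1.106: |R|=0.62794 <1
  x=-2.228: |R|=1.75039 >1
  x=-2.099: |R|=1.54448 >1
  x=-1.704: |R|=1.03817 >1
Stable set (-1.6667, 0).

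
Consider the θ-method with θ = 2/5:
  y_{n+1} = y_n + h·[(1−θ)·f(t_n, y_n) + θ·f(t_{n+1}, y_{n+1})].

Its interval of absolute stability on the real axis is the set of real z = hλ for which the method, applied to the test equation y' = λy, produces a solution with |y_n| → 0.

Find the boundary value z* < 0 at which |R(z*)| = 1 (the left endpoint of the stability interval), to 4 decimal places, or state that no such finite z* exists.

On y'=λy, z=hλ:
  y_{n+1} = y_n + z·[3/5·y_n + 2/5·y_{n+1}] ⇒ (1 − 2/5z)y_{n+1} = (1 + 3/5z)y_n
  R(z) = (1 + 3/5z)/(1 − 2/5z).

Solve |R(x)|<1 on ℝ⁻.
x=-1.13: |R|=0.2218
R=−1: 1+3/5x = −1+2/5x ⇒ -1/5x=2 ⇒ x=2/(-1/5)=-10.0000
Confirm numerically:
  x=-6.545: |R|=0.80901 <1
  x=-5.555: |R|=0.72408 <1
  x=-5.089: |R|=0.67644 <1
  x=-4.341: |R|=0.58639 <1
  x=-10.361: |R|=1.01403 >1
  x=-10.316: |R|=1.01233 >1
Stable set (-10.0000, 0).

left endpoint -10.0000.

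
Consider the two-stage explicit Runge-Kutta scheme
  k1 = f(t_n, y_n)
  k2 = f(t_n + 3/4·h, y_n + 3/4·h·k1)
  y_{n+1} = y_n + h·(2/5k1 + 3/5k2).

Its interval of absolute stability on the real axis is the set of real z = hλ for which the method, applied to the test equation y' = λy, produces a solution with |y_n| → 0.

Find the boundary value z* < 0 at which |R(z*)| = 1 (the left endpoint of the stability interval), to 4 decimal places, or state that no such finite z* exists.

z* = -2.2222.

Set f=λy, z=hλ:
  k1=λy_n ⇒ h·k1=z·y_n;  k2=λ(1+3/4z)y_n ⇒ h·k2=z(1+3/4z)y_n
  y_{n+1}/y_n = 1 + 2/5z + 3/5z(1+3/4z) = 1 + z + 9/20z²
  so R(z) = 1 + z + 9/20z².

Find x<0 with |R(x)|<1.
x=-1.15: |R|=0.4451
R=1: x+9/20x²=0 ⇒ x=−20/9=-2.2222; min R=1−1/(4·9/20)=0.4444>−1
Confirm numerically:
  x=-1.861: |R|=0.69749 <1
  x=-1.532: |R|=0.52416 <1
  x=-1.341: |R|=0.46823 <1
  x=-0.930: |R|=0.45921 <1
  x=-2.790: |R|=1.71285 >1
  x=-2.560: |R|=1.38912 >1
So |R|<1 on (-2.2222, 0).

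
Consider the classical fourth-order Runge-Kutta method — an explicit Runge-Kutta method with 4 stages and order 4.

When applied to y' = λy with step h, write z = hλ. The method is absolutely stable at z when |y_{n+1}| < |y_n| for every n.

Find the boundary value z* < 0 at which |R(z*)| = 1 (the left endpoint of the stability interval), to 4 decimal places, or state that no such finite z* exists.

left endpoint -2.7853.

Test eqn y'=λy, z=hλ:
  order 4, 4-stage ⇒ R(z)=1+z+z^2/2+z^3/6+z^4/24
  (e.g. R(-0.63)=0.53334, |R|=0.53334)

Find x<0 with |R(x)|<1.
x=-0.63: |R|=0.5333
|R(-2.36)|=0.5266 |R(-1.9)|=0.3048 |R(-1.69)|=0.2735
Bisect:
  x_lo=-3.4557 |R|=2.5792  x_hi=-0.2913 |R|=0.7473
  mid=-1.87350 |R|=0.29884 →hi
  mid=-2.66458 |R|=0.83275 →hi
  mid=-3.06013 |R|=1.49985 →lo
  mid=-2.86236 |R|=1.12254 →lo
  mid=-2.76347 |R|=0.96759 →hi
  mid=-2.81291 |R|=1.04245 →lo
  mid=-2.78819 |R|=1.00438 →lo
  mid=-2.77583 |R|=0.98583 →hi
  mid=-2.78201 |R|=0.99506 →hi
  mid=-2.78510 |R|=0.99971 →hi
  ...
  [-2.78529,-2.78510] ⇒ x*=-2.7853
Stable set (-2.7853, 0).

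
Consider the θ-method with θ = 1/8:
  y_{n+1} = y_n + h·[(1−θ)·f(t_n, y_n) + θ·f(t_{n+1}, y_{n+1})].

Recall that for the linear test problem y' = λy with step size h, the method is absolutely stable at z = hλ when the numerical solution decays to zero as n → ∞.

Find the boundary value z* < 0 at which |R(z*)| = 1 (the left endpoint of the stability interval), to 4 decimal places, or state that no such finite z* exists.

z* = -2.6667.

Test eqn y'=λy, z=hλ:
  y_{n+1} = y_n + z·[7/8·y_n + 1/8·y_{n+1}] ⇒ (1 − 1/8z)y_{n+1} = (1 + 7/8z)y_n
  Hence R(z) = (1 + 7/8z)/(1 − 1/8z).

Need |R(x)|<1, x<0.
x=-1.68: |R|=0.3884
R=−1: 1+7/8x = −1+1/8x ⇒ -3/4x=2 ⇒ x=2/(-3/4)=-2.6667
Confirm numerically:
  x=-1.651: |R|=0.36856 <1
  x=-1.485: |R|=0.25250 <1
  x=-1.393: |R|=0.18642 <1
  x=-3.096: |R|=1.23216 >1
  x=-3.088: |R|=1.22799 >1
  x=-3.054: |R|=1.21024 >1
Interval (-2.6667, 0).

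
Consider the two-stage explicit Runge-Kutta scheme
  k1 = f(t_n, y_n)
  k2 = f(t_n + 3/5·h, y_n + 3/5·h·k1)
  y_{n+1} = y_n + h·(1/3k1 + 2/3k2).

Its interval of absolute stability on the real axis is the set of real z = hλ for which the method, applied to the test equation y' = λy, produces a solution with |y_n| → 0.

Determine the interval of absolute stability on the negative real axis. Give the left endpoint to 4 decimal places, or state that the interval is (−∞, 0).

(-2.5000, 0).

On y'=λy, z=hλ:
  k1=λy_n ⇒ h·k1=z·y_n;  k2=λ(1+3/5z)y_n ⇒ h·k2=z(1+3/5z)y_n
  y_{n+1}/y_n = 1 + 1/3z + 2/3z(1+3/5z) = 1 + z + 2/5z²
  R(z) = 1 + z + 2/5z².

Boundary: |R(x)|=1, x<0.
x=-1.06: |R|=0.3894
R=1: x+2/5x²=0 ⇒ x=−5/2=-2.5000; min R=1−1/(4·2/5)=0.3750>−1
Confirm numerically:
  x=-2.313: |R|=0.82699 <1
  x=-1.854: |R|=0.52093 <1
  x=-1.017: |R|=0.39672 <1
  x=-3.024: |R|=1.63383 >1
  x=-2.952: |R|=1.53372 >1
  x=-2.539: |R|=1.03961 >1
So |R|<1 on (-2.5000, 0).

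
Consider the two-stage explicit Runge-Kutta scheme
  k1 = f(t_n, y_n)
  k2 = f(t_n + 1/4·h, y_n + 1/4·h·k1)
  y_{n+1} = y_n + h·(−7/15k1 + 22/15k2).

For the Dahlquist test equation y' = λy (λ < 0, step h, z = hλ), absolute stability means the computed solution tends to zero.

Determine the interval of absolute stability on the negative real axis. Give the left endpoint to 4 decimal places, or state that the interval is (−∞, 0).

z∈(-2.7273,0).

With y'=λy (z=hλ):
  k1=λy_n ⇒ h·k1=z·y_n;  k2=λ(1+1/4z)y_n ⇒ h·k2=z(1+1/4z)y_n
  y_{n+1}/y_n = 1 − 7/15z + 22/15z(1+1/4z) = 1 + z + 11/30z²
  so R(z) = 1 + z + 11/30z².

Find x<0 with |R(x)|<1.
x=-0.85: |R|=0.4149
R=1: x+11/30x²=0 ⇒ x=−30/11=-2.7273; min R=1−1/(4·11/30)=0.3182>−1
Confirm numerically:
  x=-2.171: |R|=0.55719 <1
  x=-1.829: |R|=0.39759 <1
  x=-1.777: |R|=0.38083 <1
  x=-1.210: |R|=0.32684 <1
  x=-3.294: |R|=1.68449 >1
  x=-3.016: |R|=1.31929 >1
So |R|<1 on (-2.7273, 0).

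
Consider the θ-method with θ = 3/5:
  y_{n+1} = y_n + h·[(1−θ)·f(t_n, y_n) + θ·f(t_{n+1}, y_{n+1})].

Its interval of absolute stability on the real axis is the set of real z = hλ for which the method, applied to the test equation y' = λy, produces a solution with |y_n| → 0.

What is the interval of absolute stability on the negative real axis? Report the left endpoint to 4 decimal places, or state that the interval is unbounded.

Test eqn y'=λy, z=hλ:
  y_{n+1} = y_n + z·[2/5·y_n + 3/5·y_{n+1}] ⇒ (1 − 3/5z)y_{n+1} = (1 + 2/5z)y_n
  Hence R(z) = (1 + 2/5z)/(1 − 3/5z).

Find x<0 with |R(x)|<1.
x=-1.58: |R|=0.1889
x=-2: |R|=0.0909
x=-10: |R|=0.4286
x=-100: |R|=0.6393
θ=3/5≥1/2 ⇒ |1+2/5x|<|1−3/5x| ∀x<0 ⇒ interval (−∞,0).

unbounded; (−∞, 0).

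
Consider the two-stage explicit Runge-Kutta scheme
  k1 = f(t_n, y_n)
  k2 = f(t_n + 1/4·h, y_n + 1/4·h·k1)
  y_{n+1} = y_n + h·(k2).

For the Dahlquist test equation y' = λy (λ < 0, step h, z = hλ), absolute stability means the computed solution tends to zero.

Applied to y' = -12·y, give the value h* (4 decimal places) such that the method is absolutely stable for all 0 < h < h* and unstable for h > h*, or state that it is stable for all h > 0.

(-4.0000,0); λ=-12 ⇒ h* = (4)/12 = 0.3333.

On y'=λy, z=hλ:
  k1=λy_n ⇒ h·k1=z·y_n;  k2=λ(1+1/4z)y_n ⇒ h·k2=z(1+1/4z)y_n
  y_{n+1}/y_n = 1 + z(1+1/4z) = 1 + z + 1/4z²
  R(z) = 1 + z + 1/4z².

Solve |R(x)|<1 on ℝ⁻.
x=-1.45: |R|=0.0756
R=1: x+1/4x²=0 ⇒ x=−4=-4.0000; min R=1−1/(4·1/4)=0.0000>−1
Confirm numerically:
  x=-3.075: |R|=0.28891 <1
  x=-2.727: |R|=0.13213 <1
  x=-2.064: |R|=0.00102 <1
  x=-4.496: |R|=1.55750 >1
  x=-4.275: |R|=1.29391 >1
Interval (-4.0000, 0).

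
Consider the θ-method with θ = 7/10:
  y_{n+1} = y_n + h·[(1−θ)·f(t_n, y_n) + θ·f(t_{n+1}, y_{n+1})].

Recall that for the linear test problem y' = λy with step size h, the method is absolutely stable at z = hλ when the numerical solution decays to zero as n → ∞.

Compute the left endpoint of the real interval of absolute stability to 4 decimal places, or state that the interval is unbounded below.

Test eqn y'=λy, z=hλ:
  y_{n+1} = y_n + z·[3/10·y_n + 7/10·y_{n+1}] ⇒ (1 − 7/10z)y_{n+1} = (1 + 3/10z)y_n
  R(z) = (1 + 3/10z)/(1 − 7/10z).

Solve |R(x)|<1 on ℝ⁻.
x=-0.7: |R|=0.5302
x=-2: |R|=0.1667
x=-10: |R|=0.2500
x=-100: |R|=0.4085
θ=7/10≥1/2 ⇒ |1+3/10x|<|1−7/10x| ∀x<0 ⇒ interval (−∞,0).

unbounded; (−∞, 0).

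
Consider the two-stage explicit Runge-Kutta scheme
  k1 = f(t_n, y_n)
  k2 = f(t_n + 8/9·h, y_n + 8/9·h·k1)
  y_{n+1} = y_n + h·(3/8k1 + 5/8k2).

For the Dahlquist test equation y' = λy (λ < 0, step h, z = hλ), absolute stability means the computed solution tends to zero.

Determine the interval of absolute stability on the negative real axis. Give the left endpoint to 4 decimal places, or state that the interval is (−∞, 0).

Test eqn y'=λy, z=hλ:
  k1=λy_n ⇒ h·k1=z·y_n;  k2=λ(1+8/9z)y_n ⇒ h·k2=z(1+8/9z)y_n
  y_{n+1}/y_n = 1 + 3/8z + 5/8z(1+8/9z) = 1 + z + 5/9z²
  ⇒ R(z) = 1 + z + 5/9z².

Need |R(x)|<1, x<0.
x=-0.79: |R|=0.5567
R=1: x+5/9x²=0 ⇒ x=−9/5=-1.8000; min R=1−1/(4·5/9)=0.5500>−1
Confirm numerically:
  x=-1.380: |R|=0.67800 <1
  x=-1.000: |R|=0.55556 <1
  x=-0.891: |R|=0.55005 <1
  x=-2.360: |R|=1.73422 >1
  x=-2.061: |R|=1.29885 >1
Interval (-1.8000, 0).

z∈(-1.8000,0).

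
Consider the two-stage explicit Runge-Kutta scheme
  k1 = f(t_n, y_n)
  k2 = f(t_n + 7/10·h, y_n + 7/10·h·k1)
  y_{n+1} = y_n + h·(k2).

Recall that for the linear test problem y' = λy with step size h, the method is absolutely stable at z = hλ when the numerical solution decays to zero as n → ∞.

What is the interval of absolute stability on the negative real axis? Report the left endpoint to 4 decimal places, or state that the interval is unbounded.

(-1.4286, 0).

On y'=λy, z=hλ:
  k1=λy_n ⇒ h·k1=z·y_n;  k2=λ(1+7/10z)y_n ⇒ h·k2=z(1+7/10z)y_n
  y_{n+1}/y_n = 1 + z(1+7/10z) = 1 + z + 7/10z²
  so R(z) = 1 + z + 7/10z².

Boundary: |R(x)|=1, x<0.
x=-0.72: |R|=0.6429
R=1: x+7/10x²=0 ⇒ x=−10/7=-1.4286; min R=1−1/(4·7/10)=0.6429>−1
Confirm numerically:
  x=-1.313: |R|=0.89378 <1
  x=-1.234: |R|=0.83193 <1
  x=-0.875: |R|=0.66094 <1
  x=-1.779: |R|=1.43639 >1
  x=-1.450: |R|=1.02175 >1
Interval (-1.4286, 0).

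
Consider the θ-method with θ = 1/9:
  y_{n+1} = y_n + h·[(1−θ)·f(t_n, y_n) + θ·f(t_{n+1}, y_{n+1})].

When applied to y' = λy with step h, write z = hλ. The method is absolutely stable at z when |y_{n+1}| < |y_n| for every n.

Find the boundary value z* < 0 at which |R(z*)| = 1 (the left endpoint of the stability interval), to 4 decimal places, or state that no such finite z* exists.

With y'=λy (z=hλ):
  y_{n+1} = y_n + z·[8/9·y_n + 1/9·y_{n+1}] ⇒ (1 − 1/9z)y_{n+1} = (1 + 8/9z)y_n
  ⇒ R(z) = (1 + 8/9z)/(1 − 1/9z).

Need |R(x)|<1, x<0.
x=-1.6: |R|=0.3585
R=−1: 1+8/9x = −1+1/9x ⇒ -7/9x=2 ⇒ x=2/(-7/9)=-2.5714
Confirm numerically:
  x=-1.808: |R|=0.50555 <1
  x=-1.444: |R|=0.24435 <1
  x=-1.339: |R|=0.16559 <1
  x=-1.279: |R|=0.11986 <1
  x=-3.027: |R|=1.26515 >1
  x=-3.025: |R|=1.26403 >1
Stable set (-2.5714, 0).

left endpoint -2.5714.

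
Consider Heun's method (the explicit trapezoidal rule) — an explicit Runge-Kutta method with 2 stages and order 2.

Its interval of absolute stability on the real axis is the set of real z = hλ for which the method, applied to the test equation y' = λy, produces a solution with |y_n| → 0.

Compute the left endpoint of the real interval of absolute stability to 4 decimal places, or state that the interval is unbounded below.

z* = -2.0000.

Test eqn y'=λy, z=hλ:
  order 2, 2-stage ⇒ R(z)=1+z+z^2/2
  (e.g. R(-0.83)=0.51445, |R|=0.51445)

Boundary: |R(x)|=1, x<0.
x=-0.83: |R|=0.5145
|R(-1.38)|=0.5722 |R(-1.36)|=0.5648 |R(-0.77)|=0.5264
Bisect:
  x_lo=-2.5190 |R|=1.6537  x_hi=-0.3906 |R|=0.6857
  mid=-1.45482 |R|=0.60343 →hi
  mid=-1.98692 |R|=0.98700 →hi
  mid=-2.25296 |R|=1.28496 →lo
  mid=-2.11994 |R|=1.12713 →lo
  mid=-2.05343 |R|=1.05486 →lo
  mid=-2.02017 |R|=1.02038 →lo
  mid=-2.00354 |R|=1.00355 →lo
  mid=-1.99523 |R|=0.99524 →hi
  ...
  [-2.00004,-1.99991] ⇒ x*=-2.0000
Interval (-2.0000, 0).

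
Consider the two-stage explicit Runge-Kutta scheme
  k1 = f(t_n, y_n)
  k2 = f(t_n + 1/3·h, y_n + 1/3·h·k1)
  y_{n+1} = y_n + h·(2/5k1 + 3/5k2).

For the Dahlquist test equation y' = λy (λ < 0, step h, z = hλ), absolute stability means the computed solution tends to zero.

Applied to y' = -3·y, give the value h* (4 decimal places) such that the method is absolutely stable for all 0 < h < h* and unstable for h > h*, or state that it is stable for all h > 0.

(-5.0000,0); λ=-3 ⇒ h* = (5)/3 = 1.6667.

Set f=λy, z=hλ:
  k1=λy_n ⇒ h·k1=z·y_n;  k2=λ(1+1/3z)y_n ⇒ h·k2=z(1+1/3z)y_n
  y_{n+1}/y_n = 1 + 2/5z + 3/5z(1+1/3z) = 1 + z + 1/5z²
  ⇒ R(z) = 1 + z + 1/5z².

Need |R(x)|<1, x<0.
x=-1.13: |R|=0.1254
R=1: x+1/5x²=0 ⇒ x=−5=-5.0000; min R=1−1/(4·1/5)=-0.2500>−1
Confirm numerically:
  x=-4.194: |R|=0.32393 <1
  x=-3.685: |R|=0.03085 <1
  x=-2.305: |R|=0.24239 <1
  x=-5.553: |R|=1.61416 >1
  x=-5.021: |R|=1.02109 >1
Stable set (-5.0000, 0).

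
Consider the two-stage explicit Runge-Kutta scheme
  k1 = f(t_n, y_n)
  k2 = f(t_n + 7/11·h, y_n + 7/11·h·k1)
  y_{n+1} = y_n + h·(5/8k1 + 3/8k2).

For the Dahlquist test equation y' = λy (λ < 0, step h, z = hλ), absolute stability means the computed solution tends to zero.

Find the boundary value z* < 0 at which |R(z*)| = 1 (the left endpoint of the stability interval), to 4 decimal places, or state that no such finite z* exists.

Set f=λy, z=hλ:
  k1=λy_n ⇒ h·k1=z·y_n;  k2=λ(1+7/11z)y_n ⇒ h·k2=z(1+7/11z)y_n
  y_{n+1}/y_n = 1 + 5/8z + 3/8z(1+7/11z) = 1 + z + 21/88z²
  so R(z) = 1 + z + 21/88z².

Solve |R(x)|<1 on ℝ⁻.
x=-1.25: |R|=0.1229
R=1: x+21/88x²=0 ⇒ x=−88/21=-4.1905; min R=1−1/(4·21/88)=-0.0476>−1
Confirm numerically:
  x=-3.526: |R|=0.44089 <1
  x=-2.681: |R|=0.03426 <1
  x=-2.666: |R|=0.03012 <1
  x=-1.782: |R|=0.02420 <1
  x=-4.758: |R|=1.64438 >1
  x=-4.598: |R|=1.44716 >1
  x=-4.215: |R|=1.02467 >1
Stable set (-4.1905, 0).

z* = -4.1905.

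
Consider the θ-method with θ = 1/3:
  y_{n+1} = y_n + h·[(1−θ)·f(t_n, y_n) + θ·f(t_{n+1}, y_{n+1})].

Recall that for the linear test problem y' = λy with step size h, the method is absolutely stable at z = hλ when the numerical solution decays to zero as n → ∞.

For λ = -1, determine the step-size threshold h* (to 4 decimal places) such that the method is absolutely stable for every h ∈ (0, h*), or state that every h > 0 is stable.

Set f=λy, z=hλ:
  y_{n+1} = y_n + z·[2/3·y_n + 1/3·y_{n+1}] ⇒ (1 − 1/3z)y_{n+1} = (1 + 2/3z)y_n
  Hence R(z) = (1 + 2/3z)/(1 − 1/3z).

Boundary: |R(x)|=1, x<0.
x=-0.78: |R|=0.3810
R=−1: 1+2/3x = −1+1/3x ⇒ -1/3x=2 ⇒ x=2/(-1/3)=-6.0000
Confirm numerically:
  x=-5.946: |R|=0.99396 <1
  x=-5.281: |R|=0.91317 <1
  x=-3.311: |R|=0.57392 <1
  x=-3.278: |R|=0.56642 <1
  x=-6.347: |R|=1.03712 >1
  x=-6.027: |R|=1.00299 >1
Stable set (-6.0000, 0).

(-6.0000,0); λ=-1 ⇒ h* = (6)/1 = 6.0000.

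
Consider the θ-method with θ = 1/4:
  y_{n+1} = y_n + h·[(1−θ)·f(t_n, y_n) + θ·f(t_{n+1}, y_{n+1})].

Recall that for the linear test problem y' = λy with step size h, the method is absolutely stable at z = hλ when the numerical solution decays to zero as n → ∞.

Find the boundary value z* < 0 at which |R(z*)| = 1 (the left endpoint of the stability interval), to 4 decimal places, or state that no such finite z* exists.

With y'=λy (z=hλ):
  y_{n+1} = y_n + z·[3/4·y_n + 1/4·y_{n+1}] ⇒ (1 − 1/4z)y_{n+1} = (1 + 3/4z)y_n
  R(z) = (1 + 3/4z)/(1 − 1/4z).

Boundary: |R(x)|=1, x<0.
x=-0.86: |R|=0.2922
R=−1: 1+3/4x = −1+1/4x ⇒ -1/2x=2 ⇒ x=2/(-1/2)=-4.0000
Confirm numerically:
  x=-3.675: |R|=0.91531 <1
  x=-3.488: |R|=0.86325 <1
  x=-1.844: |R|=0.26215 <1
  x=-4.396: |R|=1.09433 >1
  x=-4.331: |R|=1.07946 >1
  x=-4.202: |R|=1.04926 >1
So |R|<1 on (-4.0000, 0).

left endpoint -4.0000.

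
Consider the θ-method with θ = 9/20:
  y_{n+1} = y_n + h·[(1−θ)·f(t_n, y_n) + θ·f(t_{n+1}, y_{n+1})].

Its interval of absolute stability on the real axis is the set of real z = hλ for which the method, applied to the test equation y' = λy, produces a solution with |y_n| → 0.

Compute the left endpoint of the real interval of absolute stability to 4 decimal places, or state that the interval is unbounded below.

left endpoint -20.0000.

Set f=λy, z=hλ:
  y_{n+1} = y_n + z·[11/20·y_n + 9/20·y_{n+1}] ⇒ (1 − 9/20z)y_{n+1} = (1 + 11/20z)y_n
  Hence R(z) = (1 + 11/20z)/(1 − 9/20z).

Solve |R(x)|<1 on ℝ⁻.
x=-0.67: |R|=0.4852
R=−1: 1+11/20x = −1+9/20x ⇒ -1/10x=2 ⇒ x=2/(-1/10)=-20.0000
Confirm numerically:
  x=-18.632: |R|=0.98542 <1
  x=-15.322: |R|=0.94075 <1
  x=-10.896: |R|=0.84578 <1
  x=-20.294: |R|=1.00290 >1
  x=-20.046: |R|=1.00046 >1
Stable set (-20.0000, 0).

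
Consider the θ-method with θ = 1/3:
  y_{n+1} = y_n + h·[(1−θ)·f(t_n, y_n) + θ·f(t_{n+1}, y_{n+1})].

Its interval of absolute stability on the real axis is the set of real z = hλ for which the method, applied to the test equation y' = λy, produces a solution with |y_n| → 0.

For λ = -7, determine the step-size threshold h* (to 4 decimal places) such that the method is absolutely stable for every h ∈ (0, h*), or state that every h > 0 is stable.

Set f=λy, z=hλ:
  y_{n+1} = y_n + z·[2/3·y_n + 1/3·y_{n+1}] ⇒ (1 − 1/3z)y_{n+1} = (1 + 2/3z)y_n
  so R(z) = (1 + 2/3z)/(1 − 1/3z).

Need |R(x)|<1, x<0.
x=-0.68: |R|=0.4457
R=−1: 1+2/3x = −1+1/3x ⇒ -1/3x=2 ⇒ x=2/(-1/3)=-6.0000
Confirm numerically:
  x=-4.571: |R|=0.81125 <1
  x=-4.462: |R|=0.79389 <1
  x=-4.299: |R|=0.76695 <1
  x=-6.559: |R|=1.05848 >1
  x=-6.468: |R|=1.04943 >1
Stable set (-6.0000, 0).

(-6.0000,0); λ=-7 ⇒ h* = (6)/7 = 0.8571.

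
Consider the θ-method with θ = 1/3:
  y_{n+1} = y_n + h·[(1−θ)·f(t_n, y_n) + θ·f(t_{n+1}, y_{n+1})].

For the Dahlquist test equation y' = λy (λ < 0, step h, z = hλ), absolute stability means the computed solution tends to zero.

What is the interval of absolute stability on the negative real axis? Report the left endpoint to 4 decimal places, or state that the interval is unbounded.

z∈(-6.0000,0).

Test eqn y'=λy, z=hλ:
  y_{n+1} = y_n + z·[2/3·y_n + 1/3·y_{n+1}] ⇒ (1 − 1/3z)y_{n+1} = (1 + 2/3z)y_n
  so R(z) = (1 + 2/3z)/(1 − 1/3z).

Boundary: |R(x)|=1, x<0.
x=-0.61: |R|=0.4931
R=−1: 1+2/3x = −1+1/3x ⇒ -1/3x=2 ⇒ x=2/(-1/3)=-6.0000
Confirm numerically:
  x=-5.685: |R|=0.96373 <1
  x=-5.572: |R|=0.95007 <1
  x=-3.254: |R|=0.56092 <1
  x=-6.444: |R|=1.04701 >1
  x=-6.281: |R|=1.03028 >1
  x=-6.084: |R|=1.00925 >1
Interval (-6.0000, 0).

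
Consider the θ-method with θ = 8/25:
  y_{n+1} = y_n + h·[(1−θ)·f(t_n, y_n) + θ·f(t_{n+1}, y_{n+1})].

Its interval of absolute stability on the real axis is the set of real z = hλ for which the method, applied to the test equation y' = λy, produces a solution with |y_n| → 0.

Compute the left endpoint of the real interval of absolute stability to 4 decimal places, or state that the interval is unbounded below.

Set f=λy, z=hλ:
  y_{n+1} = y_n + z·[17/25·y_n + 8/25·y_{n+1}] ⇒ (1 − 8/25z)y_{n+1} = (1 + 17/25z)y_n
  so R(z) = (1 + 17/25z)/(1 − 8/25z).

Boundary: |R(x)|=1, x<0.
x=-1.07: |R|=0.2029
R=−1: 1+17/25x = −1+8/25x ⇒ -9/25x=2 ⇒ x=2/(-9/25)=-5.5556
Confirm numerically:
  x=-3.501: |R|=0.65117 <1
  x=-3.233: |R|=0.58904 <1
  x=-2.743: |R|=0.46078 <1
  x=-6.090: |R|=1.06525 >1
  x=-6.015: |R|=1.05655 >1
Interval (-5.5556, 0).

left endpoint -5.5556.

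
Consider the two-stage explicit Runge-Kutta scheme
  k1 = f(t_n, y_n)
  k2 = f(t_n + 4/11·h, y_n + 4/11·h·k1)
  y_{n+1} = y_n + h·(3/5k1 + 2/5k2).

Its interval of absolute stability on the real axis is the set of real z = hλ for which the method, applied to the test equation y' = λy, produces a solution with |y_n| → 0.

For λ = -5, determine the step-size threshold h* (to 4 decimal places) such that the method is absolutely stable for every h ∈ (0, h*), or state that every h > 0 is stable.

Set f=λy, z=hλ:
  k1=λy_n ⇒ h·k1=z·y_n;  k2=λ(1+4/11z)y_n ⇒ h·k2=z(1+4/11z)y_n
  y_{n+1}/y_n = 1 + 3/5z + 2/5z(1+4/11z) = 1 + z + 8/55z²
  so R(z) = 1 + z + 8/55z².

Need |R(x)|<1, x<0.
x=-0.65: |R|=0.4115
R=1: x+8/55x²=0 ⇒ x=−55/8=-6.8750; min R=1−1/(4·8/55)=-0.7188>−1
Confirm numerically:
  x=-6.798: |R|=0.92386 <1
  x=-3.950: |R|=0.68055 <1
  x=-3.806: |R|=0.69900 <1
  x=-3.765: |R|=0.70315 <1
  x=-7.334: |R|=1.48964 >1
  x=-7.185: |R|=1.32398 >1
  x=-7.118: |R|=1.25159 >1
So |R|<1 on (-6.8750, 0).

(-6.8750,0); λ=-5 ⇒ h* = (55/8)/5 = 1.3750.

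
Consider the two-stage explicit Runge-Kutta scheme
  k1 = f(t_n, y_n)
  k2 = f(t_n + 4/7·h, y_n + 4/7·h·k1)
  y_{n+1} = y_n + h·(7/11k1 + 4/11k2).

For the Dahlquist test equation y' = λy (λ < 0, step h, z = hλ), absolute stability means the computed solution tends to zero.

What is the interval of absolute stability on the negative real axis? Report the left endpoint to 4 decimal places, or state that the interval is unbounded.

z∈(-4.8125,0).

Test eqn y'=λy, z=hλ:
  k1=λy_n ⇒ h·k1=z·y_n;  k2=λ(1+4/7z)y_n ⇒ h·k2=z(1+4/7z)y_n
  y_{n+1}/y_n = 1 + 7/11z + 4/11z(1+4/7z) = 1 + z + 16/77z²
  ⇒ R(z) = 1 + z + 16/77z².

Boundary: |R(x)|=1, x<0.
x=-1.42: |R|=0.0010
R=1: x+16/77x²=0 ⇒ x=−77/16=-4.8125; min R=1−1/(4·16/77)=-0.2031>−1
Confirm numerically:
  x=-3.627: |R|=0.10653 <1
  x=-3.296: |R|=0.03863 <1
  x=-2.925: |R|=0.14721 <1
  x=-4.985: |R|=1.17868 >1
  x=-4.857: |R|=1.04491 >1
Interval (-4.8125, 0).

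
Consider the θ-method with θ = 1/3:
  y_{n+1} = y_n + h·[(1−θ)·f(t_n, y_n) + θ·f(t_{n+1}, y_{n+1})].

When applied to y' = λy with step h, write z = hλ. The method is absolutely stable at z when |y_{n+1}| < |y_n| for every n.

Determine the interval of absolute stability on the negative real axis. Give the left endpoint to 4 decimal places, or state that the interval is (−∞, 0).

z∈(-6.0000,0).

With y'=λy (z=hλ):
  y_{n+1} = y_n + z·[2/3·y_n + 1/3·y_{n+1}] ⇒ (1 − 1/3z)y_{n+1} = (1 + 2/3z)y_n
  R(z) = (1 + 2/3z)/(1 − 1/3z).

Boundary: |R(x)|=1, x<0.
x=-1.02: |R|=0.2388
R=−1: 1+2/3x = −1+1/3x ⇒ -1/3x=2 ⇒ x=2/(-1/3)=-6.0000
Confirm numerically:
  x=-5.940: |R|=0.99329 <1
  x=-3.932: |R|=0.70167 <1
  x=-2.925: |R|=0.48101 <1
  x=-6.465: |R|=1.04913 >1
  x=-6.358: |R|=1.03826 >1
  x=-6.256: |R|=1.02766 >1
Stable set (-6.0000, 0).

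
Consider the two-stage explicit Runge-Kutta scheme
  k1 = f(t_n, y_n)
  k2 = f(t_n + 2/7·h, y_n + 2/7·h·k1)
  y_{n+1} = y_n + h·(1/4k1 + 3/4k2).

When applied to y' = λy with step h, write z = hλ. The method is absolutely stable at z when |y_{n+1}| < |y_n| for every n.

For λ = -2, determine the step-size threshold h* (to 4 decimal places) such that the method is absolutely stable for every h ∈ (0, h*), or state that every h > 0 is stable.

(-4.6667,0); λ=-2 ⇒ h* = (14/3)/2 = 2.3333.

Set f=λy, z=hλ:
  k1=λy_n ⇒ h·k1=z·y_n;  k2=λ(1+2/7z)y_n ⇒ h·k2=z(1+2/7z)y_n
  y_{n+1}/y_n = 1 + 1/4z + 3/4z(1+2/7z) = 1 + z + 3/14z²
  ⇒ R(z) = 1 + z + 3/14z².

Need |R(x)|<1, x<0.
x=-1.12: |R|=0.1488
R=1: x+3/14x²=0 ⇒ x=−14/3=-4.6667; min R=1−1/(4·3/14)=-0.1667>−1
Confirm numerically:
  x=-4.259: |R|=0.62795 <1
  x=-3.624: |R|=0.19029 <1
  x=-2.660: |R|=0.14380 <1
  x=-2.246: |R|=0.16503 <1
  x=-4.898: |R|=1.24280 >1
  x=-4.748: |R|=1.08275 >1
Stable set (-4.6667, 0).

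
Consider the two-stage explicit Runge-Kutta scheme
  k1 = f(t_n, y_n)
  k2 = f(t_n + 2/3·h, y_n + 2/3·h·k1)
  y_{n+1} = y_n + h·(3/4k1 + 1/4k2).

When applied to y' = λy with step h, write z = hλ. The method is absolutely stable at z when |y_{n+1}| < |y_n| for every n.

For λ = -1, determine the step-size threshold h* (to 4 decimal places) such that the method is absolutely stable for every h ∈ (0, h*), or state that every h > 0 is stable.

(-6.0000,0); λ=-1 ⇒ h* = (6)/1 = 6.0000.

Set f=λy, z=hλ:
  k1=λy_n ⇒ h·k1=z·y_n;  k2=λ(1+2/3z)y_n ⇒ h·k2=z(1+2/3z)y_n
  y_{n+1}/y_n = 1 + 3/4z + 1/4z(1+2/3z) = 1 + z + 1/6z²
  ⇒ R(z) = 1 + z + 1/6z².

Solve |R(x)|<1 on ℝ⁻.
x=-1.02: |R|=0.1534
R=1: x+1/6x²=0 ⇒ x=−6=-6.0000; min R=1−1/(4·1/6)=-0.5000>−1
Confirm numerically:
  x=-4.582: |R|=0.08288 <1
  x=-4.037: |R|=0.32077 <1
  x=-3.217: |R|=0.49215 <1
  x=-6.557: |R|=1.60871 >1
  x=-6.321: |R|=1.33817 >1
  x=-6.175: |R|=1.18010 >1
So |R|<1 on (-6.0000, 0).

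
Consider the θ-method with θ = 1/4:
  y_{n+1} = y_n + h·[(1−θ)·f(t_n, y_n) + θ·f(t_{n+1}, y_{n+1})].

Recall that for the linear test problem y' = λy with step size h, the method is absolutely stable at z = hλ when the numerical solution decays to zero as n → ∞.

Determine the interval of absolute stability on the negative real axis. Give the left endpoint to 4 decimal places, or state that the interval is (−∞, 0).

On y'=λy, z=hλ:
  y_{n+1} = y_n + z·[3/4·y_n + 1/4·y_{n+1}] ⇒ (1 − 1/4z)y_{n+1} = (1 + 3/4z)y_n
  R(z) = (1 + 3/4z)/(1 − 1/4z).

Boundary: |R(x)|=1, x<0.
x=-1.28: |R|=0.0303
R=−1: 1+3/4x = −1+1/4x ⇒ -1/2x=2 ⇒ x=2/(-1/2)=-4.0000
Confirm numerically:
  x=-3.920: |R|=0.97980 <1
  x=-2.726: |R|=0.62117 <1
  x=-2.275: |R|=0.45020 <1
  x=-2.075: |R|=0.36626 <1
  x=-4.521: |R|=1.12229 >1
  x=-4.488: |R|=1.11499 >1
  x=-4.153: |R|=1.03753 >1
So |R|<1 on (-4.0000, 0).

(-4.0000, 0).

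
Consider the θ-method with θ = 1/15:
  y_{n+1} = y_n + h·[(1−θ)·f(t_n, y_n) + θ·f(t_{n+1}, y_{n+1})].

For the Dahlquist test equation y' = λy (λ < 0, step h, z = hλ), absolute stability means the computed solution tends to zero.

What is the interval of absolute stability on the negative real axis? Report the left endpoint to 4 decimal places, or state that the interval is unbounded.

(-2.3077, 0).

With y'=λy (z=hλ):
  y_{n+1} = y_n + z·[14/15·y_n + 1/15·y_{n+1}] ⇒ (1 − 1/15z)y_{n+1} = (1 + 14/15z)y_n
  Hence R(z) = (1 + 14/15z)/(1 − 1/15z).

Need |R(x)|<1, x<0.
x=-0.55: |R|=0.4695
R=−1: 1+14/15x = −1+1/15x ⇒ -13/15x=2 ⇒ x=2/(-13/15)=-2.3077
Confirm numerically:
  x=-2.109: |R|=0.84903 <1
  x=-1.805: |R|=0.61113 <1
  x=-1.773: |R|=0.58558 <1
  x=-1.698: |R|=0.52533 <1
  x=-2.663: |R|=1.26151 >1
  x=-2.371: |R|=1.04738 >1
So |R|<1 on (-2.3077, 0).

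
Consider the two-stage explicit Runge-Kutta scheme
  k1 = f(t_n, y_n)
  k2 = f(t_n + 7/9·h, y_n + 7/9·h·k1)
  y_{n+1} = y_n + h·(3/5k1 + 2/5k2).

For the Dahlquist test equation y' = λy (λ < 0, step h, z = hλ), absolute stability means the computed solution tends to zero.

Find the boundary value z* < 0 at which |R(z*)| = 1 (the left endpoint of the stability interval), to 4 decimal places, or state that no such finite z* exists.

Set f=λy, z=hλ:
  k1=λy_n ⇒ h·k1=z·y_n;  k2=λ(1+7/9z)y_n ⇒ h·k2=z(1+7/9z)y_n
  y_{n+1}/y_n = 1 + 3/5z + 2/5z(1+7/9z) = 1 + z + 14/45z²
  so R(z) = 1 + z + 14/45z².

Find x<0 with |R(x)|<1.
x=-0.52: |R|=0.5641
R=1: x+14/45x²=0 ⇒ x=−45/14=-3.2143; min R=1−1/(4·14/45)=0.1964>−1
Confirm numerically:
  x=-2.824: |R|=0.65710 <1
  x=-1.723: |R|=0.20060 <1
  x=-1.398: |R|=0.21004 <1
  x=-3.768: |R|=1.64910 >1
  x=-3.712: |R|=1.57478 >1
  x=-3.456: |R|=1.25989 >1
Interval (-3.2143, 0).

left endpoint -3.2143.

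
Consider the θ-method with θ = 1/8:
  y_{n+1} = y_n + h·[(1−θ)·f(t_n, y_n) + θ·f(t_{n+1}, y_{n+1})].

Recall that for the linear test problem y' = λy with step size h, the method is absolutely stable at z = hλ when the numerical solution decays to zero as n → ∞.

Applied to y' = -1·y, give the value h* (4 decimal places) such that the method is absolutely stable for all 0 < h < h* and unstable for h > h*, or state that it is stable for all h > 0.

On y'=λy, z=hλ:
  y_{n+1} = y_n + z·[7/8·y_n + 1/8·y_{n+1}] ⇒ (1 − 1/8z)y_{n+1} = (1 + 7/8z)y_n
  Hence R(z) = (1 + 7/8z)/(1 − 1/8z).

Find x<0 with |R(x)|<1.
x=-0.6: |R|=0.4419
R=−1: 1+7/8x = −1+1/8x ⇒ -3/4x=2 ⇒ x=2/(-3/4)=-2.6667
Confirm numerically:
  x=-2.006: |R|=0.60384 <1
  x=-1.977: |R|=0.58525 <1
  x=-1.925: |R|=0.55164 <1
  x=-2.946: |R|=1.15312 >1
  x=-2.937: |R|=1.14830 >1
  x=-2.898: |R|=1.12736 >1
Stable set (-2.6667, 0).

(-2.6667,0); λ=-1 ⇒ h* = (8/3)/1 = 2.6667.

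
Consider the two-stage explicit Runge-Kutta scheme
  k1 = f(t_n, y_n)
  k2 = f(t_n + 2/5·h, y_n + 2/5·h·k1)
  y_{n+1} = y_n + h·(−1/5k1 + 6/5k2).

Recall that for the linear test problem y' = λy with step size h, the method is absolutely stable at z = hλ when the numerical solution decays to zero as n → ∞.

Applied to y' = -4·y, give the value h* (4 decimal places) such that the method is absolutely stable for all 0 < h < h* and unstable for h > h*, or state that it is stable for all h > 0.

With y'=λy (z=hλ):
  k1=λy_n ⇒ h·k1=z·y_n;  k2=λ(1+2/5z)y_n ⇒ h·k2=z(1+2/5z)y_n
  y_{n+1}/y_n = 1 − 1/5z + 6/5z(1+2/5z) = 1 + z + 12/25z²
  ⇒ R(z) = 1 + z + 12/25z².

Need |R(x)|<1, x<0.
x=-1.41: |R|=0.5443
R=1: x+12/25x²=0 ⇒ x=−25/12=-2.0833; min R=1−1/(4·12/25)=0.4792>−1
Confirm numerically:
  x=-2.023: |R|=0.94141 <1
  x=-1.908: |R|=0.83942 <1
  x=-1.308: |R|=0.51321 <1
  x=-1.165: |R|=0.48647 <1
  x=-2.401: |R|=1.36610 >1
  x=-2.292: |R|=1.22957 >1
  x=-2.216: |R|=1.14111 >1
Interval (-2.0833, 0).

(-2.0833,0); λ=-4 ⇒ h* = (25/12)/4 = 0.5208.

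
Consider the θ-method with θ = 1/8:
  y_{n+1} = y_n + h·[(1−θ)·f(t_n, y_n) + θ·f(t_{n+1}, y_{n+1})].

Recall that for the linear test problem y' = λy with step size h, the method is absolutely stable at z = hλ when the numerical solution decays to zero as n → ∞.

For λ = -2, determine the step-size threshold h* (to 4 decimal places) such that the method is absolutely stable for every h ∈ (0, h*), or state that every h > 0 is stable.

(-2.6667,0); λ=-2 ⇒ h* = (8/3)/2 = 1.3333.

On y'=λy, z=hλ:
  y_{n+1} = y_n + z·[7/8·y_n + 1/8·y_{n+1}] ⇒ (1 − 1/8z)y_{n+1} = (1 + 7/8z)y_n
  ⇒ R(z) = (1 + 7/8z)/(1 − 1/8z).

Boundary: |R(x)|=1, x<0.
x=-1.6: |R|=0.3333
R=−1: 1+7/8x = −1+1/8x ⇒ -3/4x=2 ⇒ x=2/(-3/4)=-2.6667
Confirm numerically:
  x=-2.390: |R|=0.84023 <1
  x=-2.287: |R|=0.77856 <1
  x=-1.079: |R|=0.04923 <1
  x=-3.126: |R|=1.24771 >1
  x=-2.791: |R|=1.06913 >1
Interval (-2.6667, 0).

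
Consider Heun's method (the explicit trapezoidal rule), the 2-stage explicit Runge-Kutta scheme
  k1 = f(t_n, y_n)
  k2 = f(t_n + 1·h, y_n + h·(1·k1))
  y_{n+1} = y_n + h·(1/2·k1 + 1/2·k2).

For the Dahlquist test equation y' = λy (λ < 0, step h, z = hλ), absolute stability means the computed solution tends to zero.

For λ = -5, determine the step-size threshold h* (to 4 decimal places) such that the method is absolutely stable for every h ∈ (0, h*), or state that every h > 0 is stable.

(-2.0000,0); λ=-5 ⇒ h* = 0.4000.

On y'=λy, z=hλ:
  order 2, 2-stage ⇒ R(z)=1+z+z^2/2
  (e.g. R(-0.89)=0.50605, |R|=0.50605)

Need |R(x)|<1, x<0.
x=-0.89: |R|=0.5061
|R(-2.32)|=1.3712 |R(-1.6)|=0.6800 |R(-0.7)|=0.5450
Bisect:
  x_lo=-2.8209 |R|=2.1579  x_hi=-0.1239 |R|=0.8837
  mid=-1.47242 |R|=0.61159 →hi
  mid=-2.14666 |R|=1.15742 →lo
  mid=-1.80954 |R|=0.82768 →hi
  mid=-1.97810 |R|=0.97834 →hi
  mid=-2.06238 |R|=1.06433 →lo
  mid=-2.02024 |R|=1.02045 →lo
  mid=-1.99917 |R|=0.99917 →hi
  mid=-2.00971 |R|=1.00976 →lo
  mid=-2.00444 |R|=1.00445 →lo
  mid=-2.00181 |R|=1.00181 →lo
  ...
  [-2.00016,-2.00000] ⇒ x*=-2.0000
Interval (-2.0000, 0).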